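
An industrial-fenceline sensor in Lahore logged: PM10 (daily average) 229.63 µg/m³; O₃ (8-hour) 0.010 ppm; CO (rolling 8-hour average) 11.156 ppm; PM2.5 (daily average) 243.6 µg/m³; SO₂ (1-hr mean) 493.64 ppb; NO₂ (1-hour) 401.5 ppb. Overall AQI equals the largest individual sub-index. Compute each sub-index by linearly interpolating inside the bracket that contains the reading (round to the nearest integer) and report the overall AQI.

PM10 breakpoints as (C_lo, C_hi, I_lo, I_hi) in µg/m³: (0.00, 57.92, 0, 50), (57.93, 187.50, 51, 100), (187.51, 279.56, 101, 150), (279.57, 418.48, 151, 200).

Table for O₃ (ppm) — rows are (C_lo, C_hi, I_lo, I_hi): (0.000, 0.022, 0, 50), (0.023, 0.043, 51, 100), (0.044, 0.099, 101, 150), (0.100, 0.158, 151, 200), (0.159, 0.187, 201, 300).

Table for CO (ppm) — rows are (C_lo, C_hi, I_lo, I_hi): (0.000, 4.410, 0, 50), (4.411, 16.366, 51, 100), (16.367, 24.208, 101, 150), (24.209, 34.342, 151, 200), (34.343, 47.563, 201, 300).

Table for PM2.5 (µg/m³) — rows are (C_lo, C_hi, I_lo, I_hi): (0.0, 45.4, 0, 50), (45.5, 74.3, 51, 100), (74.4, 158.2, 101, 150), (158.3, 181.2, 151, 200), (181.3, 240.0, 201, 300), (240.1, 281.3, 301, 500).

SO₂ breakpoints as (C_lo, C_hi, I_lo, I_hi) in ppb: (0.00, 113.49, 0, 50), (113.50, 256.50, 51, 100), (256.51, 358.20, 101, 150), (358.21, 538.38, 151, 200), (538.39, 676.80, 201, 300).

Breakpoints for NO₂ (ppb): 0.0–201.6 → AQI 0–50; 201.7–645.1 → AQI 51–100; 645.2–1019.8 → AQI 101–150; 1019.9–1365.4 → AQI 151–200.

PM10 229.63: bracket 187.51–279.56 → index 101–150; slope 49/92.05, offset 42.12.
AQI = 101 + 49/92.05·42.12 ≈ 123.42 ⇒ 123.
O₃ 0.010: bracket 0.000–0.022 → index 0–50; slope 50/0.022, offset 0.010.
AQI = 0 + 50/0.022·0.010 ≈ 22.73 ⇒ 23.
CO: 11.156 lies in 4.411–16.366, so I_lo=51, I_hi=100, C_lo=4.411, C_hi=16.366.
(100−51)/(16.366−4.411) × (11.156−4.411) + 51 = 49/11.955 × 6.745 + 51 ≈ 78.65 → 79.
PM2.5: 243.6 ∈ [240.1, 281.3] ↔ index [301, 500].
301 + (243.6−240.1)·(500−301)/(281.3−240.1) = 301 + 3.5·199/41.2 ≈ 317.91, so AQI = 318.
SO₂: 493.64 ∈ [358.21, 538.38] ↔ index [151, 200].
151 + (493.64−358.21)·(200−151)/(538.38−358.21) = 151 + 135.43·49/180.17 ≈ 187.83, so AQI = 188.
NO₂: row 201.7–645.1 (AQI 51–100). (100−51)·(401.5−201.7)/(645.1−201.7) + 51 = 49·199.8/443.4 + 51 ≈ 73.08 → 73.
Sub-indices: PM10→123, O₃→23, CO→79, PM2.5→318, SO₂→188, NO₂→73. Overall AQI = max = 318; dominant pollutant is PM2.5.
AQI 318: Hazardous.

318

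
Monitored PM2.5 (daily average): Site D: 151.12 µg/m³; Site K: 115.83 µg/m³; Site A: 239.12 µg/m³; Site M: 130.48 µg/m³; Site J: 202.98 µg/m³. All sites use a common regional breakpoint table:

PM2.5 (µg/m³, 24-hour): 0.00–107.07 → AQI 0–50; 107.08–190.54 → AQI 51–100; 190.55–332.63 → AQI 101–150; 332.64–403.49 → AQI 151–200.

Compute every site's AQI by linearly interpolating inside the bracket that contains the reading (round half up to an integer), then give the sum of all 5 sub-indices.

Site D 151.12: bracket 107.08–190.54 → index 51–100; slope 49/83.46, offset 44.04.
AQI = 51 + 49/83.46·44.04 ≈ 76.86 ⇒ 77.
Site K: row 107.08–190.54 (AQI 51–100). (100−51)·(115.83−107.08)/(190.54−107.08) + 51 = 49·8.75/83.46 + 51 ≈ 56.14 → 56.
Site A: 239.12 ∈ [190.55, 332.63] ↔ index [101, 150].
101 + (239.12−190.55)·(150−101)/(332.63−190.55) = 101 + 48.57·49/142.08 ≈ 117.75, so AQI = 118.
Site M 130.48: bracket 107.08–190.54 → index 51–100; slope 49/83.46, offset 23.40.
AQI = 51 + 49/83.46·23.40 ≈ 64.74 ⇒ 65.
Site J 202.98: bracket 190.55–332.63 → index 101–150; slope 49/142.08, offset 12.43.
AQI = 101 + 49/142.08·12.43 ≈ 105.29 ⇒ 105.
AQIs: Site D=77, Site K=56, Site A=118, Site M=65, Site J=105. Sum = 77 + 56 + 118 + 65 + 105 = 421.

421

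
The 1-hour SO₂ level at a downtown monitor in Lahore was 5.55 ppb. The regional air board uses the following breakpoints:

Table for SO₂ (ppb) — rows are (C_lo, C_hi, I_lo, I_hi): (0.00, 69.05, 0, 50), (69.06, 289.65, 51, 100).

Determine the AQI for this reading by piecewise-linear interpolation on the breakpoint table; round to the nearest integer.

SO₂ 5.55: bracket 0.00–69.05 → index 0–50; slope 50/69.05, offset 5.55.
AQI = 0 + 50/69.05·5.55 ≈ 4.02 ⇒ 4.
AQI 4 falls in the Good category.

4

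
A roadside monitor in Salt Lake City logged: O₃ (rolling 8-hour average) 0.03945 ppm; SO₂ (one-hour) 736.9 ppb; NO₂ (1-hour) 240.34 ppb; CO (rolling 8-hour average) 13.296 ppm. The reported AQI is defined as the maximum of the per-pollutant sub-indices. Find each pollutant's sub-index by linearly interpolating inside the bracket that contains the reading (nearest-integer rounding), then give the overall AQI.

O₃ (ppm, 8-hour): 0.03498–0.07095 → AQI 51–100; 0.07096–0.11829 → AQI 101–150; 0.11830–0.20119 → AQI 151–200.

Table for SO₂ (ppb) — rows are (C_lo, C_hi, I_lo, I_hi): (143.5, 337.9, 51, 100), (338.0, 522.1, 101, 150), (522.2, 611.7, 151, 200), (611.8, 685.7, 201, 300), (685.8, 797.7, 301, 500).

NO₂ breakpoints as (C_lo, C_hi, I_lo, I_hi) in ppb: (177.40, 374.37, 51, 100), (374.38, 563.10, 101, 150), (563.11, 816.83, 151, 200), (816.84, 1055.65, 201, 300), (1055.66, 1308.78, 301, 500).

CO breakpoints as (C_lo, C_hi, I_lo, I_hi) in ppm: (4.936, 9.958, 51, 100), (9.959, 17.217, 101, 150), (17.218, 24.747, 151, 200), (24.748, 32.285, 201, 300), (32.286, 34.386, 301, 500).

392

O₃: 0.03945 ∈ [0.03498, 0.07095] ↔ index [51, 100].
51 + (0.03945−0.03498)·(100−51)/(0.07095−0.03498) = 51 + 0.00447·49/0.03597 ≈ 57.09, so AQI = 57.
SO₂ 736.9: bracket 685.8–797.7 → index 301–500; slope 199/111.9, offset 51.1.
AQI = 301 + 199/111.9·51.1 ≈ 391.87 ⇒ 392.
NO₂: 240.34 lies in 177.40–374.37, so I_lo=51, I_hi=100, C_lo=177.40, C_hi=374.37.
(100−51)/(374.37−177.40) × (240.34−177.40) + 51 = 49/196.97 × 62.94 + 51 ≈ 66.66 → 67.
CO: 13.296 ∈ [9.959, 17.217] ↔ index [101, 150].
101 + (13.296−9.959)·(150−101)/(17.217−9.959) = 101 + 3.337·49/7.258 ≈ 123.53, so AQI = 124.
Sub-indices: O₃→57, SO₂→392, NO₂→67, CO→124. Overall AQI = max = 392; dominant pollutant is SO₂.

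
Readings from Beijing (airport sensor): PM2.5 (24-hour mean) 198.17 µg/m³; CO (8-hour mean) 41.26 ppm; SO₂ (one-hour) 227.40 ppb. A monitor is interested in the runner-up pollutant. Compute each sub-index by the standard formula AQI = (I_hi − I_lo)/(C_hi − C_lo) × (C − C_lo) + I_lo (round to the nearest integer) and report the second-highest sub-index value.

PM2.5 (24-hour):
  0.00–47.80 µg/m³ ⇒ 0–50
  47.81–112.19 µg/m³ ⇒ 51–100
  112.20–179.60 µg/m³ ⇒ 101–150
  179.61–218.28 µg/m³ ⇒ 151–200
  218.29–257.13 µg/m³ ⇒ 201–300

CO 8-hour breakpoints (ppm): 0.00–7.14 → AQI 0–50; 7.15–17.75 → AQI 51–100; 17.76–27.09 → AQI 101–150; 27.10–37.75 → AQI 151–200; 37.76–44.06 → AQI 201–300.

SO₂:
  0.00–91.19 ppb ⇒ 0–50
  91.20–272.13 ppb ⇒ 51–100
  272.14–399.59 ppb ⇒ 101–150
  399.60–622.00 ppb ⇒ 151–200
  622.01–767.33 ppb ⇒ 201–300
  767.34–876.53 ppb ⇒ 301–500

175

PM2.5: 198.17 lies in 179.61–218.28, so I_lo=151, I_hi=200, C_lo=179.61, C_hi=218.28.
(200−151)/(218.28−179.61) × (198.17−179.61) + 151 = 49/38.67 × 18.56 + 151 ≈ 174.52 → 175.
CO 41.26: bracket 37.76–44.06 → index 201–300; slope 99/6.30, offset 3.50.
AQI = 201 + 99/6.30·3.50 ≈ 256.00 ⇒ 256.
SO₂: 227.40 lies in 91.20–272.13, so I_lo=51, I_hi=100, C_lo=91.20, C_hi=272.13.
(100−51)/(272.13−91.20) × (227.40−91.20) + 51 = 49/180.93 × 136.20 + 51 ≈ 87.89 → 88.
Sub-indices: PM2.5→175, CO→256, SO₂→88. Ranked high→low: 256, 175, 88. Second-highest sub-index = 175.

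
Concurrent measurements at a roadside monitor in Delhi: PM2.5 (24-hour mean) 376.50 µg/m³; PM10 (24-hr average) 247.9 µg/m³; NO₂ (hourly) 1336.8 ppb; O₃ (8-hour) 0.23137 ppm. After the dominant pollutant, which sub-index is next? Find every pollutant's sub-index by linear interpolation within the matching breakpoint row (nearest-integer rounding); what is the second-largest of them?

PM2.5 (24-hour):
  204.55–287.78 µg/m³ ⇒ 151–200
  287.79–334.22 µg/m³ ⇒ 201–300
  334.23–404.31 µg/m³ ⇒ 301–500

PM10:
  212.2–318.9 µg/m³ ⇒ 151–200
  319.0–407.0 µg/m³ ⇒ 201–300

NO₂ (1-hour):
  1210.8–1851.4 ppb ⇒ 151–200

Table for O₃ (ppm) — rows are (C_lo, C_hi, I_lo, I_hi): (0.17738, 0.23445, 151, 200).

197

PM2.5: 376.50 ∈ [334.23, 404.31] ↔ index [301, 500].
301 + (376.50−334.23)·(500−301)/(404.31−334.23) = 301 + 42.27·199/70.08 ≈ 421.03, so AQI = 421.
PM10: 247.9 lies in 212.2–318.9, so I_lo=151, I_hi=200, C_lo=212.2, C_hi=318.9.
(200−151)/(318.9−212.2) × (247.9−212.2) + 151 = 49/106.7 × 35.7 + 151 ≈ 167.39 → 167.
NO₂: 1336.8 ∈ [1210.8, 1851.4] ↔ index [151, 200].
151 + (1336.8−1210.8)·(200−151)/(1851.4−1210.8) = 151 + 126.0·49/640.6 ≈ 160.64, so AQI = 161.
O₃: 0.23137 lies in 0.17738–0.23445, so I_lo=151, I_hi=200, C_lo=0.17738, C_hi=0.23445.
(200−151)/(0.23445−0.17738) × (0.23137−0.17738) + 151 = 49/0.05707 × 0.05399 + 151 ≈ 197.36 → 197.
Sub-indices: PM2.5→421, PM10→167, NO₂→161, O₃→197. Ranked high→low: 421, 197, 167, 161. Second-highest sub-index = 197.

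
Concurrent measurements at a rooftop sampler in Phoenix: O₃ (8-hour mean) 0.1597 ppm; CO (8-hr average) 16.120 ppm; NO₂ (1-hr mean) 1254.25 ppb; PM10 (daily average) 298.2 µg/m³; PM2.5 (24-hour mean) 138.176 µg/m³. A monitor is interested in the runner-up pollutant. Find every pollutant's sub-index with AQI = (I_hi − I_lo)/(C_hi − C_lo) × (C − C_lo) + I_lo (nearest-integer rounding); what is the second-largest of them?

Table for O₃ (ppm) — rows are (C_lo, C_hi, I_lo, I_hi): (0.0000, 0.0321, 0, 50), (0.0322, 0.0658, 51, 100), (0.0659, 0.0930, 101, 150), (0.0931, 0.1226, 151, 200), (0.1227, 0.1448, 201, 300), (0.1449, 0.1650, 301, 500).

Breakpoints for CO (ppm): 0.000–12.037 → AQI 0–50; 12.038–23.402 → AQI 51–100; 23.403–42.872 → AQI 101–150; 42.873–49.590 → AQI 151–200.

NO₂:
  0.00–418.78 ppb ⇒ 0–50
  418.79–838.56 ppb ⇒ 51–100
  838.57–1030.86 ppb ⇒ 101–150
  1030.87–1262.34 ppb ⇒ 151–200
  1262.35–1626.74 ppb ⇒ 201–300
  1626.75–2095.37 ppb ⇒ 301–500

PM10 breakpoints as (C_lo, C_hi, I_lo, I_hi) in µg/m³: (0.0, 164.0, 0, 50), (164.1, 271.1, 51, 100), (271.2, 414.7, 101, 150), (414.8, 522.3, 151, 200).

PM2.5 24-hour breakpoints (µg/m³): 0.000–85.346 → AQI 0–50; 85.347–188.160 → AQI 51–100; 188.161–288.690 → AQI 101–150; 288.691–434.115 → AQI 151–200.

198

O₃ 0.1597: bracket 0.1449–0.1650 → index 301–500; slope 199/0.0201, offset 0.0148.
AQI = 301 + 199/0.0201·0.0148 ≈ 447.53 ⇒ 448.
CO: 16.120 lies in 12.038–23.402, so I_lo=51, I_hi=100, C_lo=12.038, C_hi=23.402.
(100−51)/(23.402−12.038) × (16.120−12.038) + 51 = 49/11.364 × 4.082 + 51 ≈ 68.60 → 69.
NO₂: 1254.25 ∈ [1030.87, 1262.34] ↔ index [151, 200].
151 + (1254.25−1030.87)·(200−151)/(1262.34−1030.87) = 151 + 223.38·49/231.47 ≈ 198.29, so AQI = 198.
PM10: 298.2 lies in 271.2–414.7, so I_lo=101, I_hi=150, C_lo=271.2, C_hi=414.7.
(150−101)/(414.7−271.2) × (298.2−271.2) + 101 = 49/143.5 × 27.0 + 101 ≈ 110.22 → 110.
PM2.5 138.176: bracket 85.347–188.160 → index 51–100; slope 49/102.813, offset 52.829.
AQI = 51 + 49/102.813·52.829 ≈ 76.18 ⇒ 76.
Sub-indices: O₃→448, CO→69, NO₂→198, PM10→110, PM2.5→76. Ranked high→low: 448, 198, 110, 76, 69. Second-highest sub-index = 198.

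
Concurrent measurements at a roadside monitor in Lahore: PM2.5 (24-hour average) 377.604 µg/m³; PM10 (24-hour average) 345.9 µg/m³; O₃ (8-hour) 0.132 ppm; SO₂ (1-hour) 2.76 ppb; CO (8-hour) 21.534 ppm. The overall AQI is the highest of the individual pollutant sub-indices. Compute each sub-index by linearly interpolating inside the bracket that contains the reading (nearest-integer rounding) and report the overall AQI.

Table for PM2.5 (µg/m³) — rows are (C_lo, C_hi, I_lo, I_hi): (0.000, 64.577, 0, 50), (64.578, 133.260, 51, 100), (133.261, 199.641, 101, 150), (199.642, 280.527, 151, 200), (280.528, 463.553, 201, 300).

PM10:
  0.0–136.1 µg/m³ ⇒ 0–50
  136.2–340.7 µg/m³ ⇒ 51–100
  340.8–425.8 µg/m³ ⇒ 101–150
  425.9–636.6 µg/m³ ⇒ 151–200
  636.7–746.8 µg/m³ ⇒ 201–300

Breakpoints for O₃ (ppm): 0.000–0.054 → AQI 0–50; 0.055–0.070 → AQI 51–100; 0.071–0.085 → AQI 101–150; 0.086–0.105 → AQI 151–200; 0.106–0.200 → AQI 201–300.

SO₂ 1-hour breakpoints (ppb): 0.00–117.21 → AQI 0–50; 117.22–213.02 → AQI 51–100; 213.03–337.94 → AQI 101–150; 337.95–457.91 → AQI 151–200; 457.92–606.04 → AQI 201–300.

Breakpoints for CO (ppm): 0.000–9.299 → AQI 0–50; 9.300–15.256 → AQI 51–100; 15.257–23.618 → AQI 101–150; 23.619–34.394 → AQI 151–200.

PM2.5: 377.604 lies in 280.528–463.553, so I_lo=201, I_hi=300, C_lo=280.528, C_hi=463.553.
(300−201)/(463.553−280.528) × (377.604−280.528) + 201 = 99/183.025 × 97.076 + 201 ≈ 253.51 → 254.
PM10: row 340.8–425.8 (AQI 101–150). (150−101)·(345.9−340.8)/(425.8−340.8) + 101 = 49·5.1/85.0 + 101 ≈ 103.94 → 104.
O₃: 0.132 lies in 0.106–0.200, so I_lo=201, I_hi=300, C_lo=0.106, C_hi=0.200.
(300−201)/(0.200−0.106) × (0.132−0.106) + 201 = 99/0.094 × 0.026 + 201 ≈ 228.38 → 228.
SO₂: row 0.00–117.21 (AQI 0–50). (50−0)·(2.76−0.00)/(117.21−0.00) + 0 = 50·2.76/117.21 + 0 ≈ 1.18 → 1.
CO: 21.534 lies in 15.257–23.618, so I_lo=101, I_hi=150, C_lo=15.257, C_hi=23.618.
(150−101)/(23.618−15.257) × (21.534−15.257) + 101 = 49/8.361 × 6.277 + 101 ≈ 137.79 → 138.
Sub-indices: PM2.5→254, PM10→104, O₃→228, SO₂→1, CO→138. Overall AQI = max = 254; dominant pollutant is PM2.5.

254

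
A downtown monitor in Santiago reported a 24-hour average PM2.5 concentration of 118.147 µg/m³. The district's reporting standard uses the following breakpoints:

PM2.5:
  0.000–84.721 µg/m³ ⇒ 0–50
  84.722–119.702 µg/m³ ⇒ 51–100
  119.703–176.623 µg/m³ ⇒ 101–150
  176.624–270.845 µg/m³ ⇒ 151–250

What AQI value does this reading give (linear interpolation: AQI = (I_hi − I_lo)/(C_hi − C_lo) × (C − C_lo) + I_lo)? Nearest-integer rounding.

PM2.5: 118.147 lies in 84.722–119.702, so I_lo=51, I_hi=100, C_lo=84.722, C_hi=119.702.
(100−51)/(119.702−84.722) × (118.147−84.722) + 51 = 49/34.980 × 33.425 + 51 ≈ 97.82 → 98.

98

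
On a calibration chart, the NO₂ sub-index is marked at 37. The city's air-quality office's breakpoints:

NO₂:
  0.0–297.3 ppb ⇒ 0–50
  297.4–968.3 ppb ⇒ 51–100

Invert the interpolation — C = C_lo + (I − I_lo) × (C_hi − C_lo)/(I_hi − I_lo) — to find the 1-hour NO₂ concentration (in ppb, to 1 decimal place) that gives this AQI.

220.0

AQI 37 lies in the 0–50 band, which corresponds to 0.0–297.3 ppb.
C = 0.0 + (37−0)×(297.3−0.0)/(50−0) = 0.0 + 37×297.3/50 ≈ 220.002 ppb → 220.0 ppb to 1 dp.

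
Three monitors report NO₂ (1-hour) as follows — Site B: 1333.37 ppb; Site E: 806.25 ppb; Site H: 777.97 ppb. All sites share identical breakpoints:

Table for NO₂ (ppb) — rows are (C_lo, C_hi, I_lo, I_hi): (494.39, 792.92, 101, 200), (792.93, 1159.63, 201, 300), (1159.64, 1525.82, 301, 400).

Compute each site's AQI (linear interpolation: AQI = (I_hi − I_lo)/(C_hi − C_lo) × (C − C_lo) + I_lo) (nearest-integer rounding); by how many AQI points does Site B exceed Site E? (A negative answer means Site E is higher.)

143

Site B: 1333.37 lies in 1159.64–1525.82, so I_lo=301, I_hi=400, C_lo=1159.64, C_hi=1525.82.
(400−301)/(1525.82−1159.64) × (1333.37−1159.64) + 301 = 99/366.18 × 173.73 + 301 ≈ 347.97 → 348.
Site E: 806.25 ∈ [792.93, 1159.63] ↔ index [201, 300].
201 + (806.25−792.93)·(300−201)/(1159.63−792.93) = 201 + 13.32·99/366.70 ≈ 204.60, so AQI = 205.
Site H: 777.97 lies in 494.39–792.92, so I_lo=101, I_hi=200, C_lo=494.39, C_hi=792.92.
(200−101)/(792.92−494.39) × (777.97−494.39) + 101 = 99/298.53 × 283.58 + 101 ≈ 195.04 → 195.
AQIs: Site B=348, Site E=205, Site H=195. Site B (348) − Site E (205) = 143.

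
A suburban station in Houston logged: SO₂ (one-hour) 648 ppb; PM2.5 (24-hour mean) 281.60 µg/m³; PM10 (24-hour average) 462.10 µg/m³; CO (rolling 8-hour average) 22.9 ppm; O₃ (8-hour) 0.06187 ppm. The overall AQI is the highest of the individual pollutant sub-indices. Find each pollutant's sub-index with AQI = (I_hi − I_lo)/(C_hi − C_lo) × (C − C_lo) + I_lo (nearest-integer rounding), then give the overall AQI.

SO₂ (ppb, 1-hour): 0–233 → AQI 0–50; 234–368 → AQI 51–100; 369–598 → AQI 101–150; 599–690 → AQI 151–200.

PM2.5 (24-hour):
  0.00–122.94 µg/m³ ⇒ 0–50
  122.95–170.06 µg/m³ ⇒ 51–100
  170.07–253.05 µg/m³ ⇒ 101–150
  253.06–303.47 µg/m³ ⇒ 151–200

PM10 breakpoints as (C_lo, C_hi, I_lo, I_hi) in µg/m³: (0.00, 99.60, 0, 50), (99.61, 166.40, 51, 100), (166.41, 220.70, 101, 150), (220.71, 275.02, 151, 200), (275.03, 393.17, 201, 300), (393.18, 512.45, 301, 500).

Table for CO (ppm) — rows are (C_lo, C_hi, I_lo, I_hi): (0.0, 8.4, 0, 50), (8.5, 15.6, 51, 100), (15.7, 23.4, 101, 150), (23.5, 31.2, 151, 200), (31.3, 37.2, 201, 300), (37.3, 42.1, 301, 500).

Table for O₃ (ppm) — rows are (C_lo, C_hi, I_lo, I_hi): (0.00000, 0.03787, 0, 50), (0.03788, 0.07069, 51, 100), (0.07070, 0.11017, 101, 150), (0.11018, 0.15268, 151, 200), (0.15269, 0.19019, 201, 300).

416

SO₂: 648 lies in 599–690, so I_lo=151, I_hi=200, C_lo=599, C_hi=690.
(200−151)/(690−599) × (648−599) + 151 = 49/91 × 49 + 151 ≈ 177.38 → 177.
PM2.5: 281.60 ∈ [253.06, 303.47] ↔ index [151, 200].
151 + (281.60−253.06)·(200−151)/(303.47−253.06) = 151 + 28.54·49/50.41 ≈ 178.74, so AQI = 179.
PM10: 462.10 ∈ [393.18, 512.45] ↔ index [301, 500].
301 + (462.10−393.18)·(500−301)/(512.45−393.18) = 301 + 68.92·199/119.27 ≈ 415.99, so AQI = 416.
CO 22.9: bracket 15.7–23.4 → index 101–150; slope 49/7.7, offset 7.2.
AQI = 101 + 49/7.7·7.2 ≈ 146.82 ⇒ 147.
O₃: 0.06187 lies in 0.03788–0.07069, so I_lo=51, I_hi=100, C_lo=0.03788, C_hi=0.07069.
(100−51)/(0.07069−0.03788) × (0.06187−0.03788) + 51 = 49/0.03281 × 0.02399 + 51 ≈ 86.83 → 87.
Sub-indices: SO₂→177, PM2.5→179, PM10→416, CO→147, O₃→87. Overall AQI = max = 416; dominant pollutant is PM10.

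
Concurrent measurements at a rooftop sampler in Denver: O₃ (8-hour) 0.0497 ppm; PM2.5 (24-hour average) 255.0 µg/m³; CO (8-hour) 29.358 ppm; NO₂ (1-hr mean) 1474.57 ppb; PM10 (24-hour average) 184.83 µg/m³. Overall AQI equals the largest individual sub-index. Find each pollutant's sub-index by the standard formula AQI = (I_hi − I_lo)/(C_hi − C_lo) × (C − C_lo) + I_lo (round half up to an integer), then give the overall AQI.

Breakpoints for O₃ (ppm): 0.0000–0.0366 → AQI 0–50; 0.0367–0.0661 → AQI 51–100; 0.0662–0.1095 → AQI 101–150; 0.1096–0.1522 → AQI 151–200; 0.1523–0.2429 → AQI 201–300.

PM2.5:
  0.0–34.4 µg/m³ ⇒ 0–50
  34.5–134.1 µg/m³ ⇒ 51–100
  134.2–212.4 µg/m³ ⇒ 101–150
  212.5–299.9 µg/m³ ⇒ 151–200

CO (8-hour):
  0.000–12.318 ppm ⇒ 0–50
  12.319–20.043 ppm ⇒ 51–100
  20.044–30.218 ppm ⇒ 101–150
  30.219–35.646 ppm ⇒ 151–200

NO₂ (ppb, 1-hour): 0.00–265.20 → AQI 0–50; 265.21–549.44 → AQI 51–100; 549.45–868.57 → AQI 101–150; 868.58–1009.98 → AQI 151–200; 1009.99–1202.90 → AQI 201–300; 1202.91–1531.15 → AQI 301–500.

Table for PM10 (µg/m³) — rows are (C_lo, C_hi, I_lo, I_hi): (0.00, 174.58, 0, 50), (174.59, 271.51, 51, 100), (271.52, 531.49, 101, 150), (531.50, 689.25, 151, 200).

O₃: 0.0497 lies in 0.0367–0.0661, so I_lo=51, I_hi=100, C_lo=0.0367, C_hi=0.0661.
(100−51)/(0.0661−0.0367) × (0.0497−0.0367) + 51 = 49/0.0294 × 0.0130 + 51 ≈ 72.67 → 73.
PM2.5 255.0: bracket 212.5–299.9 → index 151–200; slope 49/87.4, offset 42.5.
AQI = 151 + 49/87.4·42.5 ≈ 174.83 ⇒ 175.
CO: 29.358 ∈ [20.044, 30.218] ↔ index [101, 150].
101 + (29.358−20.044)·(150−101)/(30.218−20.044) = 101 + 9.314·49/10.174 ≈ 145.86, so AQI = 146.
NO₂: 1474.57 ∈ [1202.91, 1531.15] ↔ index [301, 500].
301 + (1474.57−1202.91)·(500−301)/(1531.15−1202.91) = 301 + 271.66·199/328.24 ≈ 465.70, so AQI = 466.
PM10 184.83: bracket 174.59–271.51 → index 51–100; slope 49/96.92, offset 10.24.
AQI = 51 + 49/96.92·10.24 ≈ 56.18 ⇒ 56.
Sub-indices: O₃→73, PM2.5→175, CO→146, NO₂→466, PM10→56. Overall AQI = max = 466; dominant pollutant is NO₂.

466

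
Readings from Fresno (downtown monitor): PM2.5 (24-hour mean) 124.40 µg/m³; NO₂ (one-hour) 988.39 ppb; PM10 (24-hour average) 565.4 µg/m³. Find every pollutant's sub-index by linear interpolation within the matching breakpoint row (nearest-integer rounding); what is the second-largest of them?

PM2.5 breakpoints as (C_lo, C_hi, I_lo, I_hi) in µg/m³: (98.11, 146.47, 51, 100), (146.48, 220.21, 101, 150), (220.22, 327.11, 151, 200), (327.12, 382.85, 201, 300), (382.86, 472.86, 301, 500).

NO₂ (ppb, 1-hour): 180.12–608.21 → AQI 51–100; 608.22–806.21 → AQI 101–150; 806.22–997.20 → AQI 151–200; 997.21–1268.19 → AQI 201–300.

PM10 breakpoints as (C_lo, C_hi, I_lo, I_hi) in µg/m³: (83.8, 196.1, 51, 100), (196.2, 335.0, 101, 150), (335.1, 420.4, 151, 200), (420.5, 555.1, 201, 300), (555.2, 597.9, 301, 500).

PM2.5: 124.40 ∈ [98.11, 146.47] ↔ index [51, 100].
51 + (124.40−98.11)·(100−51)/(146.47−98.11) = 51 + 26.29·49/48.36 ≈ 77.64, so AQI = 78.
NO₂: 988.39 ∈ [806.22, 997.20] ↔ index [151, 200].
151 + (988.39−806.22)·(200−151)/(997.20−806.22) = 151 + 182.17·49/190.98 ≈ 197.74, so AQI = 198.
PM10: row 555.2–597.9 (AQI 301–500). (500−301)·(565.4−555.2)/(597.9−555.2) + 301 = 199·10.2/42.7 + 301 ≈ 348.54 → 349.
Sub-indices: PM2.5→78, NO₂→198, PM10→349. Ranked high→low: 349, 198, 78. Second-highest sub-index = 198.

198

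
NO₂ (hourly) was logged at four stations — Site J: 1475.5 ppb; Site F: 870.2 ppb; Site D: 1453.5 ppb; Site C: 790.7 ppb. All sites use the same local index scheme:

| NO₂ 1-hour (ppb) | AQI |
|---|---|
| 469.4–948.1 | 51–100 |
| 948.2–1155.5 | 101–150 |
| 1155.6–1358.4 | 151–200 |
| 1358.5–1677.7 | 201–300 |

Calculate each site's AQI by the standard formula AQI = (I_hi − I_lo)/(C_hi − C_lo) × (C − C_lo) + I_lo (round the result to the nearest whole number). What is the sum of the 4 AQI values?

Site J: 1475.5 lies in 1358.5–1677.7, so I_lo=201, I_hi=300, C_lo=1358.5, C_hi=1677.7.
(300−201)/(1677.7−1358.5) × (1475.5−1358.5) + 201 = 99/319.2 × 117.0 + 201 ≈ 237.29 → 237.
Site F: 870.2 ∈ [469.4, 948.1] ↔ index [51, 100].
51 + (870.2−469.4)·(100−51)/(948.1−469.4) = 51 + 400.8·49/478.7 ≈ 92.03, so AQI = 92.
Site D: 1453.5 ∈ [1358.5, 1677.7] ↔ index [201, 300].
201 + (1453.5−1358.5)·(300−201)/(1677.7−1358.5) = 201 + 95.0·99/319.2 ≈ 230.46, so AQI = 230.
Site C: 790.7 ∈ [469.4, 948.1] ↔ index [51, 100].
51 + (790.7−469.4)·(100−51)/(948.1−469.4) = 51 + 321.3·49/478.7 ≈ 83.89, so AQI = 84.
AQIs: Site J=237, Site F=92, Site D=230, Site C=84. Sum = 237 + 92 + 230 + 84 = 643.

643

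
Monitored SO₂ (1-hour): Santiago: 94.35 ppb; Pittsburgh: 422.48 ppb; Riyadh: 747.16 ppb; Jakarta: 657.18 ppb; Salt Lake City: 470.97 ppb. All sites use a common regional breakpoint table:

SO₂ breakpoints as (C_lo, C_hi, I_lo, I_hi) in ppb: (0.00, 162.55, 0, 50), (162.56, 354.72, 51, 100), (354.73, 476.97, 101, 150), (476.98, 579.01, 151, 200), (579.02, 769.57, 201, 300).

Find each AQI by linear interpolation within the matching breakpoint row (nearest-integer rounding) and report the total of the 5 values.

Santiago: row 0.00–162.55 (AQI 0–50). (50−0)·(94.35−0.00)/(162.55−0.00) + 0 = 50·94.35/162.55 + 0 ≈ 29.02 → 29.
Pittsburgh 422.48: bracket 354.73–476.97 → index 101–150; slope 49/122.24, offset 67.75.
AQI = 101 + 49/122.24·67.75 ≈ 128.16 ⇒ 128.
Riyadh: row 579.02–769.57 (AQI 201–300). (300−201)·(747.16−579.02)/(769.57−579.02) + 201 = 99·168.14/190.55 + 201 ≈ 288.36 → 288.
Jakarta: row 579.02–769.57 (AQI 201–300). (300−201)·(657.18−579.02)/(769.57−579.02) + 201 = 99·78.16/190.55 + 201 ≈ 241.61 → 242.
Salt Lake City: row 354.73–476.97 (AQI 101–150). (150−101)·(470.97−354.73)/(476.97−354.73) + 101 = 49·116.24/122.24 + 101 ≈ 147.59 → 148.
AQIs: Santiago=29, Pittsburgh=128, Riyadh=288, Jakarta=242, Salt Lake City=148. Sum = 29 + 128 + 288 + 242 + 148 = 835.

835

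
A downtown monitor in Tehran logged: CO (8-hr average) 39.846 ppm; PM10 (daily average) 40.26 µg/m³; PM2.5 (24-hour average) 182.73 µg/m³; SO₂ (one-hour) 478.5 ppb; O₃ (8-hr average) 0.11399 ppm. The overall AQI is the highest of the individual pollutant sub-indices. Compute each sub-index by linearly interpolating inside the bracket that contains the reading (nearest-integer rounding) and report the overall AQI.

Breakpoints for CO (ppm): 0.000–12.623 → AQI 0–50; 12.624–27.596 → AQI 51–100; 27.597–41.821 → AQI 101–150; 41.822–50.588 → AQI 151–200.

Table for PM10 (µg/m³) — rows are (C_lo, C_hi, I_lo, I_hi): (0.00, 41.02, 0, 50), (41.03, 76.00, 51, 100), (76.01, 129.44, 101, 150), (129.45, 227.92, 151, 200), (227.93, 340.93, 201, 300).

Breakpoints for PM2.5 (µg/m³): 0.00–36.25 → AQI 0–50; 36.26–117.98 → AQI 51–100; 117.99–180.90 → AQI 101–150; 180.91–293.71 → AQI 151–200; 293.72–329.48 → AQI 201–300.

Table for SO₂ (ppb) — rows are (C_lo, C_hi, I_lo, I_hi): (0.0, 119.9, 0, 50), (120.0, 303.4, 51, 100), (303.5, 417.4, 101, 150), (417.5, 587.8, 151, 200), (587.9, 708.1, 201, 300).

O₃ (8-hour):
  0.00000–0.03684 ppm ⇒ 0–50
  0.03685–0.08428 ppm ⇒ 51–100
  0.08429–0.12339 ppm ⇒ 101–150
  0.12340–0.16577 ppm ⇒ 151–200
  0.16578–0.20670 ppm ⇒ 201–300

CO: row 27.597–41.821 (AQI 101–150). (150−101)·(39.846−27.597)/(41.821−27.597) + 101 = 49·12.249/14.224 + 101 ≈ 143.20 → 143.
PM10: row 0.00–41.02 (AQI 0–50). (50−0)·(40.26−0.00)/(41.02−0.00) + 0 = 50·40.26/41.02 + 0 ≈ 49.07 → 49.
PM2.5: 182.73 ∈ [180.91, 293.71] ↔ index [151, 200].
151 + (182.73−180.91)·(200−151)/(293.71−180.91) = 151 + 1.82·49/112.80 ≈ 151.79, so AQI = 152.
SO₂: 478.5 ∈ [417.5, 587.8] ↔ index [151, 200].
151 + (478.5−417.5)·(200−151)/(587.8−417.5) = 151 + 61.0·49/170.3 ≈ 168.55, so AQI = 169.
O₃: 0.11399 ∈ [0.08429, 0.12339] ↔ index [101, 150].
101 + (0.11399−0.08429)·(150−101)/(0.12339−0.08429) = 101 + 0.02970·49/0.03910 ≈ 138.22, so AQI = 138.
Sub-indices: CO→143, PM10→49, PM2.5→152, SO₂→169, O₃→138. Overall AQI = max = 169; dominant pollutant is SO₂.

169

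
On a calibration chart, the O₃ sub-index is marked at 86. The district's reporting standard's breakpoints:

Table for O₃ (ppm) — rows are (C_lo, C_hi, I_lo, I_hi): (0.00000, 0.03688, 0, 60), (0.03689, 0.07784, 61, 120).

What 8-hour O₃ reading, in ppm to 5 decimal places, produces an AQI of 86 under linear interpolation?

AQI 86 lies in the 61–120 band, which corresponds to 0.03689–0.07784 ppm.
C = 0.03689 + (86−61)×(0.07784−0.03689)/(120−61) = 0.03689 + 25×0.04095/59 ≈ 0.0542417 ppm → 0.05424 ppm to 5 dp.

0.05424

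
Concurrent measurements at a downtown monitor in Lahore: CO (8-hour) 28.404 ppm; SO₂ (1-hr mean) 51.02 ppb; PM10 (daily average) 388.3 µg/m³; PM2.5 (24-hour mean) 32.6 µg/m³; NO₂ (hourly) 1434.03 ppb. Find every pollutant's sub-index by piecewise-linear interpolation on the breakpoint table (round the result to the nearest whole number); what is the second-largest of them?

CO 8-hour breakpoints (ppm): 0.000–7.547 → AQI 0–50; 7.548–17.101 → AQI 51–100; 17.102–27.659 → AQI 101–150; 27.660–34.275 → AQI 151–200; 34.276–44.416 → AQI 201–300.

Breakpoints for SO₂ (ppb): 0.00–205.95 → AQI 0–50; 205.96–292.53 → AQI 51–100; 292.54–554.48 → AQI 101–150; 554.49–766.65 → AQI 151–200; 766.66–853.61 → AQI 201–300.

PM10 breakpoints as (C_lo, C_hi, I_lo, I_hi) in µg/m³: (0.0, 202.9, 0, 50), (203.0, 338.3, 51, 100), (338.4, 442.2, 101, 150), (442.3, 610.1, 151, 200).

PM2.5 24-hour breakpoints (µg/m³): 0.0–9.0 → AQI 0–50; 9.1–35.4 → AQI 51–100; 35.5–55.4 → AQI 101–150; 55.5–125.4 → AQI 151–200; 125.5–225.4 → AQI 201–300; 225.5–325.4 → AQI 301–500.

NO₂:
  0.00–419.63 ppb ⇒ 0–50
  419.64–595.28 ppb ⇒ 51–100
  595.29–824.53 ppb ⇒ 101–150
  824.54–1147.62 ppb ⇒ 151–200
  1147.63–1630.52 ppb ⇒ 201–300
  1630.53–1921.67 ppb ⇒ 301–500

CO 28.404: bracket 27.660–34.275 → index 151–200; slope 49/6.615, offset 0.744.
AQI = 151 + 49/6.615·0.744 ≈ 156.51 ⇒ 157.
SO₂: 51.02 lies in 0.00–205.95, so I_lo=0, I_hi=50, C_lo=0.00, C_hi=205.95.
(50−0)/(205.95−0.00) × (51.02−0.00) + 0 = 50/205.95 × 51.02 + 0 ≈ 12.39 → 12.
PM10 388.3: bracket 338.4–442.2 → index 101–150; slope 49/103.8, offset 49.9.
AQI = 101 + 49/103.8·49.9 ≈ 124.56 ⇒ 125.
PM2.5 32.6: bracket 9.1–35.4 → index 51–100; slope 49/26.3, offset 23.5.
AQI = 51 + 49/26.3·23.5 ≈ 94.78 ⇒ 95.
NO₂: 1434.03 ∈ [1147.63, 1630.52] ↔ index [201, 300].
201 + (1434.03−1147.63)·(300−201)/(1630.52−1147.63) = 201 + 286.40·99/482.89 ≈ 259.72, so AQI = 260.
Sub-indices: CO→157, SO₂→12, PM10→125, PM2.5→95, NO₂→260. Ranked high→low: 260, 157, 125, 95, 12. Second-highest sub-index = 157.

157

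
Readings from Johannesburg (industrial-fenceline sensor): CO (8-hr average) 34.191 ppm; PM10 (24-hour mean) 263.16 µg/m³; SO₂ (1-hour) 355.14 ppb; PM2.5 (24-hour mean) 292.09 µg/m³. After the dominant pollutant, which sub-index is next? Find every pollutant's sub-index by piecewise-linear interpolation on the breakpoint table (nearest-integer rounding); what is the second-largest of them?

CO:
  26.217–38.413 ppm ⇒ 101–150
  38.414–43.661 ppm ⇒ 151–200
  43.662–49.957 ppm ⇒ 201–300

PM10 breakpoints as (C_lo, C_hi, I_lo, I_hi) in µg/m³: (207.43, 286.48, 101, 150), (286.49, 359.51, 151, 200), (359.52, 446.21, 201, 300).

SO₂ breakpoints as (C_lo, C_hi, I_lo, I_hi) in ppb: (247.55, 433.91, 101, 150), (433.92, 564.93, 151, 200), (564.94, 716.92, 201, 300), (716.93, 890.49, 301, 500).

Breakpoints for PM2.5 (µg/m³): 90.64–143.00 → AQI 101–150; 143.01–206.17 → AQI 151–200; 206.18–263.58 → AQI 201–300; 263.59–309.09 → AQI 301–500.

CO 34.191: bracket 26.217–38.413 → index 101–150; slope 49/12.196, offset 7.974.
AQI = 101 + 49/12.196·7.974 ≈ 133.04 ⇒ 133.
PM10: 263.16 lies in 207.43–286.48, so I_lo=101, I_hi=150, C_lo=207.43, C_hi=286.48.
(150−101)/(286.48−207.43) × (263.16−207.43) + 101 = 49/79.05 × 55.73 + 101 ≈ 135.54 → 136.
SO₂ 355.14: bracket 247.55–433.91 → index 101–150; slope 49/186.36, offset 107.59.
AQI = 101 + 49/186.36·107.59 ≈ 129.29 ⇒ 129.
PM2.5: row 263.59–309.09 (AQI 301–500). (500−301)·(292.09−263.59)/(309.09−263.59) + 301 = 199·28.50/45.50 + 301 ≈ 425.65 → 426.
Sub-indices: CO→133, PM10→136, SO₂→129, PM2.5→426. Ranked high→low: 426, 136, 133, 129. Second-highest sub-index = 136.

136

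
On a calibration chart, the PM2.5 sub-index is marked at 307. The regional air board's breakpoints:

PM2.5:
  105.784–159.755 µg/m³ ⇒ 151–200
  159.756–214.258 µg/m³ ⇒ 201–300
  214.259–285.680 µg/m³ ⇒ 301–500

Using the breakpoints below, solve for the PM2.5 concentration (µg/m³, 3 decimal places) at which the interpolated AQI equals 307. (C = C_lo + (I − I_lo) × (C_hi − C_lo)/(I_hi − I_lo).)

216.412

AQI 307 lies in the 301–500 band, which corresponds to 214.259–285.680 µg/m³.
C = 214.259 + (307−301)×(285.680−214.259)/(500−301) = 214.259 + 6×71.421/199 ≈ 216.41240 µg/m³ → 216.412 µg/m³ to 3 dp.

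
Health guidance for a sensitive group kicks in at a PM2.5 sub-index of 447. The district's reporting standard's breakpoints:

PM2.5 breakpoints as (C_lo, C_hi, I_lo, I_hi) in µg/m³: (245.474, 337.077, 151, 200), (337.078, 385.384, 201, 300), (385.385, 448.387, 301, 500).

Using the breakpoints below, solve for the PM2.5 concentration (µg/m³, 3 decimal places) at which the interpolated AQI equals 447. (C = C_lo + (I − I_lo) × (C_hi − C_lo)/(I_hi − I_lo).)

431.608

AQI 447 lies in the 301–500 band, which corresponds to 385.385–448.387 µg/m³.
C = 385.385 + (447−301)×(448.387−385.385)/(500−301) = 385.385 + 146×63.002/199 ≈ 431.60757 µg/m³ → 431.608 µg/m³ to 3 dp.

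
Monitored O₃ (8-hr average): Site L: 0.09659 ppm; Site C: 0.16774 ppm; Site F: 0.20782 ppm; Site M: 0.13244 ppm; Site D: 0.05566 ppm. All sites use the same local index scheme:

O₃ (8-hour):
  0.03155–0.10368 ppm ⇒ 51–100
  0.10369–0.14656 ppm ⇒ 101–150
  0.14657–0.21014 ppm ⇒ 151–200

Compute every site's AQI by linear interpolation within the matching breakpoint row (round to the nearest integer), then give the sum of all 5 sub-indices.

Site L: 0.09659 ∈ [0.03155, 0.10368] ↔ index [51, 100].
51 + (0.09659−0.03155)·(100−51)/(0.10368−0.03155) = 51 + 0.06504·49/0.07213 ≈ 95.18, so AQI = 95.
Site C 0.16774: bracket 0.14657–0.21014 → index 151–200; slope 49/0.06357, offset 0.02117.
AQI = 151 + 49/0.06357·0.02117 ≈ 167.32 ⇒ 167.
Site F: 0.20782 lies in 0.14657–0.21014, so I_lo=151, I_hi=200, C_lo=0.14657, C_hi=0.21014.
(200−151)/(0.21014−0.14657) × (0.20782−0.14657) + 151 = 49/0.06357 × 0.06125 + 151 ≈ 198.21 → 198.
Site M: 0.13244 ∈ [0.10369, 0.14656] ↔ index [101, 150].
101 + (0.13244−0.10369)·(150−101)/(0.14656−0.10369) = 101 + 0.02875·49/0.04287 ≈ 133.86, so AQI = 134.
Site D: row 0.03155–0.10368 (AQI 51–100). (100−51)·(0.05566−0.03155)/(0.10368−0.03155) + 51 = 49·0.02411/0.07213 + 51 ≈ 67.38 → 67.
AQIs: Site L=95, Site C=167, Site F=198, Site M=134, Site D=67. Sum = 95 + 167 + 198 + 134 + 67 = 661.

661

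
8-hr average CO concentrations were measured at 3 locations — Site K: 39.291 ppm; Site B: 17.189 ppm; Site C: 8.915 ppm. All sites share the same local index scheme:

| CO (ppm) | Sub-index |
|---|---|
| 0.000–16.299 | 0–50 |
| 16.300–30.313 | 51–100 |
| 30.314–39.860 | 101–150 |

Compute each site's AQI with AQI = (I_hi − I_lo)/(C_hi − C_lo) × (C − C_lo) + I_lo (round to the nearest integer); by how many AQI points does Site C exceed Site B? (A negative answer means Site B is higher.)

Site K: 39.291 lies in 30.314–39.860, so I_lo=101, I_hi=150, C_lo=30.314, C_hi=39.860.
(150−101)/(39.860−30.314) × (39.291−30.314) + 101 = 49/9.546 × 8.977 + 101 ≈ 147.08 → 147.
Site B: row 16.300–30.313 (AQI 51–100). (100−51)·(17.189−16.300)/(30.313−16.300) + 51 = 49·0.889/14.013 + 51 ≈ 54.11 → 54.
Site C: 8.915 lies in 0.000–16.299, so I_lo=0, I_hi=50, C_lo=0.000, C_hi=16.299.
(50−0)/(16.299−0.000) × (8.915−0.000) + 0 = 50/16.299 × 8.915 + 0 ≈ 27.35 → 27.
AQIs: Site K=147, Site B=54, Site C=27. Site C (27) − Site B (54) = -27.

-27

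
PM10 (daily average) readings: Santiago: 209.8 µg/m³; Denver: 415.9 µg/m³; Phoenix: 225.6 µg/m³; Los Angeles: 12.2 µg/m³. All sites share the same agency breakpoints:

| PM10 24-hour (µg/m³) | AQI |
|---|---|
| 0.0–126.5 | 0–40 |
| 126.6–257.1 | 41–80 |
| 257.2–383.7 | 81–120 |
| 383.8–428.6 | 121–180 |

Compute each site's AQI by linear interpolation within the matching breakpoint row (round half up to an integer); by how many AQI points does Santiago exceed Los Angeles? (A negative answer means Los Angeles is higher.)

Santiago: 209.8 ∈ [126.6, 257.1] ↔ index [41, 80].
41 + (209.8−126.6)·(80−41)/(257.1−126.6) = 41 + 83.2·39/130.5 ≈ 65.86, so AQI = 66.
Denver: row 383.8–428.6 (AQI 121–180). (180−121)·(415.9−383.8)/(428.6−383.8) + 121 = 59·32.1/44.8 + 121 ≈ 163.27 → 163.
Phoenix: 225.6 lies in 126.6–257.1, so I_lo=41, I_hi=80, C_lo=126.6, C_hi=257.1.
(80−41)/(257.1−126.6) × (225.6−126.6) + 41 = 39/130.5 × 99.0 + 41 ≈ 70.59 → 71.
Los Angeles: 12.2 lies in 0.0–126.5, so I_lo=0, I_hi=40, C_lo=0.0, C_hi=126.5.
(40−0)/(126.5−0.0) × (12.2−0.0) + 0 = 40/126.5 × 12.2 + 0 ≈ 3.86 → 4.
AQIs: Santiago=66, Denver=163, Phoenix=71, Los Angeles=4. Santiago (66) − Los Angeles (4) = 62.

62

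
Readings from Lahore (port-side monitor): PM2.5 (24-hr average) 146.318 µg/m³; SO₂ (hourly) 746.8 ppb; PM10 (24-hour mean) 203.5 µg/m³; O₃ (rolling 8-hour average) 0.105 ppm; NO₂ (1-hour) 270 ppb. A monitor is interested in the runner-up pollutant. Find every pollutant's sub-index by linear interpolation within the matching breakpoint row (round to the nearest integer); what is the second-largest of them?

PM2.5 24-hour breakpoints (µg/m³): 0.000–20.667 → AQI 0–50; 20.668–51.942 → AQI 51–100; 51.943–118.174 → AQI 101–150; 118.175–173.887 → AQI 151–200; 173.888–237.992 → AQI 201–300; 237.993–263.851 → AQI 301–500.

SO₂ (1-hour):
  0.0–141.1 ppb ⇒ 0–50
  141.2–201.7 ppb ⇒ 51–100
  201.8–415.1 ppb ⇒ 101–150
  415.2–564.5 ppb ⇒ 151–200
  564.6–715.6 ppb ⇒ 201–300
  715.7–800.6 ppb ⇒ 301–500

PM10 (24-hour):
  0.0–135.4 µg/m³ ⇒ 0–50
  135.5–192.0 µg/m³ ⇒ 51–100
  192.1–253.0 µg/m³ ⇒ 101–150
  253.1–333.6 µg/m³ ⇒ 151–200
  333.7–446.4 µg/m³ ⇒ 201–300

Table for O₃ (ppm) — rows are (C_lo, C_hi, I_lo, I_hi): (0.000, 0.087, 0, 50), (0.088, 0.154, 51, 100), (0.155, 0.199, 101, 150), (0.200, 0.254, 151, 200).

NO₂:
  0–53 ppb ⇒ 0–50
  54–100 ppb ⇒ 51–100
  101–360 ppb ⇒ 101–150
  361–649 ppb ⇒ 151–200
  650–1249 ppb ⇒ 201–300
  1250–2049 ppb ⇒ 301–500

PM2.5 146.318: bracket 118.175–173.887 → index 151–200; slope 49/55.712, offset 28.143.
AQI = 151 + 49/55.712·28.143 ≈ 175.75 ⇒ 176.
SO₂ 746.8: bracket 715.7–800.6 → index 301–500; slope 199/84.9, offset 31.1.
AQI = 301 + 199/84.9·31.1 ≈ 373.90 ⇒ 374.
PM10: 203.5 lies in 192.1–253.0, so I_lo=101, I_hi=150, C_lo=192.1, C_hi=253.0.
(150−101)/(253.0−192.1) × (203.5−192.1) + 101 = 49/60.9 × 11.4 + 101 ≈ 110.17 → 110.
O₃: 0.105 ∈ [0.088, 0.154] ↔ index [51, 100].
51 + (0.105−0.088)·(100−51)/(0.154−0.088) = 51 + 0.017·49/0.066 ≈ 63.62, so AQI = 64.
NO₂: 270 ∈ [101, 360] ↔ index [101, 150].
101 + (270−101)·(150−101)/(360−101) = 101 + 169·49/259 ≈ 132.97, so AQI = 133.
Sub-indices: PM2.5→176, SO₂→374, PM10→110, O₃→64, NO₂→133. Ranked high→low: 374, 176, 133, 110, 64. Second-highest sub-index = 176.

176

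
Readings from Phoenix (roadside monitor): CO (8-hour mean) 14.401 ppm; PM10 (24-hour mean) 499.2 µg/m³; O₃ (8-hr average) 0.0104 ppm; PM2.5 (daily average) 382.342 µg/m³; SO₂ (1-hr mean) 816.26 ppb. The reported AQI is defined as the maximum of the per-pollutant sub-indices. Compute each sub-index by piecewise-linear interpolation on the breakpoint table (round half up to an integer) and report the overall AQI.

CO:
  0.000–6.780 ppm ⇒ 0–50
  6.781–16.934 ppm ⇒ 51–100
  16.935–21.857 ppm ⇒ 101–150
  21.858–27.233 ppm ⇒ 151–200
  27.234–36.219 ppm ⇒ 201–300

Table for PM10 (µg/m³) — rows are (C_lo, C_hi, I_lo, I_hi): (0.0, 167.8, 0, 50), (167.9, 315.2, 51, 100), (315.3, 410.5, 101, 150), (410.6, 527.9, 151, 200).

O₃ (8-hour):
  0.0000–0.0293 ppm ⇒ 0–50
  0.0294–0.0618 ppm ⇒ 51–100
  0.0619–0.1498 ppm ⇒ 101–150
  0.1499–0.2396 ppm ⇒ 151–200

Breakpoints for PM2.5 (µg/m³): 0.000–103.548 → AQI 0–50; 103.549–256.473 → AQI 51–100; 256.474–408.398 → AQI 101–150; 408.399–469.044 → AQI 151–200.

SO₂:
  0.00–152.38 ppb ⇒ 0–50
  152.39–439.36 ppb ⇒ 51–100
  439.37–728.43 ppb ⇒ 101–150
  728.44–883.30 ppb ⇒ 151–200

CO: row 6.781–16.934 (AQI 51–100). (100−51)·(14.401−6.781)/(16.934−6.781) + 51 = 49·7.620/10.153 + 51 ≈ 87.78 → 88.
PM10: row 410.6–527.9 (AQI 151–200). (200−151)·(499.2−410.6)/(527.9−410.6) + 151 = 49·88.6/117.3 + 151 ≈ 188.01 → 188.
O₃: 0.0104 lies in 0.0000–0.0293, so I_lo=0, I_hi=50, C_lo=0.0000, C_hi=0.0293.
(50−0)/(0.0293−0.0000) × (0.0104−0.0000) + 0 = 50/0.0293 × 0.0104 + 0 ≈ 17.75 → 18.
PM2.5: 382.342 ∈ [256.474, 408.398] ↔ index [101, 150].
101 + (382.342−256.474)·(150−101)/(408.398−256.474) = 101 + 125.868·49/151.924 ≈ 141.60, so AQI = 142.
SO₂: row 728.44–883.30 (AQI 151–200). (200−151)·(816.26−728.44)/(883.30−728.44) + 151 = 49·87.82/154.86 + 151 ≈ 178.79 → 179.
Sub-indices: CO→88, PM10→188, O₃→18, PM2.5→142, SO₂→179. Overall AQI = max = 188; dominant pollutant is PM10.

188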